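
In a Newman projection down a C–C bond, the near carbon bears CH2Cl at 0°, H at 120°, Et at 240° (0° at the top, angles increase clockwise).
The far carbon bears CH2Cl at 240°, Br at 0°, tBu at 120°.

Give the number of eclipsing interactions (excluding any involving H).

Non-H eclipsing pairs: CH2Cl(0°)/Br(0°); Et(240°)/CH2Cl(240°) — 2 interactions.

2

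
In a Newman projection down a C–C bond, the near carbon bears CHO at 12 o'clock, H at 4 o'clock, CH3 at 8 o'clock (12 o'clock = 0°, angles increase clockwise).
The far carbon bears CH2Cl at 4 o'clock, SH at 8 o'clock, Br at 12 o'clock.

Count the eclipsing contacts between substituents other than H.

Non-H eclipsing pairs: CHO(0°)/Br(0°); CH3(240°)/SH(240°) — 2 interactions.

2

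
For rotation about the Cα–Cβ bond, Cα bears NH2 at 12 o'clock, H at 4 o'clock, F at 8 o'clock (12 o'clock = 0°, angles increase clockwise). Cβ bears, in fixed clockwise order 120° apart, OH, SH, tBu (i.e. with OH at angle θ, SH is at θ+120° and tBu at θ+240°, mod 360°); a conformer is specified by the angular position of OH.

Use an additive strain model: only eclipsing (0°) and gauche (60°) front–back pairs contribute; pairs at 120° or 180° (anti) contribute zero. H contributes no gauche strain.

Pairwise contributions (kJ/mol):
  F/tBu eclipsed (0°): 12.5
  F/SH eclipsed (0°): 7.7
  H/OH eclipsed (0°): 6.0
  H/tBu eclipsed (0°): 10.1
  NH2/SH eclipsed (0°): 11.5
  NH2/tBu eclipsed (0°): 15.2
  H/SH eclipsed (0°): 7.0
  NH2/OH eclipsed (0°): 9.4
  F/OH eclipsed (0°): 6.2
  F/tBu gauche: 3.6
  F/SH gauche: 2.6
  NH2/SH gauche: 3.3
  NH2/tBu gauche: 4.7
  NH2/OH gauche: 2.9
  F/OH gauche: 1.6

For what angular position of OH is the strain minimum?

OH at 0° (eclipsed): NH2(0°)/OH(0°) eclipsed 9.4; H(120°)/SH(120°) eclipsed 7.0; F(240°)/tBu(240°) eclipsed 12.5 → 28.9 kJ/mol.
OH at 60° (staggered): NH2(0°)/OH(60°) gauche 2.9; NH2(0°)/tBu(300°) gauche 4.7; F(240°)/SH(180°) gauche 2.6; F(240°)/tBu(300°) gauche 3.6 → 13.8 kJ/mol.
OH at 120° (eclipsed): NH2(0°)/tBu(0°) eclipsed 15.2; H(120°)/OH(120°) eclipsed 6.0; F(240°)/SH(240°) eclipsed 7.7 → 28.9 kJ/mol.
OH at 180° (staggered): NH2(0°)/SH(300°) gauche 3.3; NH2(0°)/tBu(60°) gauche 4.7; F(240°)/OH(180°) gauche 1.6; F(240°)/SH(300°) gauche 2.6 → 12.2 kJ/mol.
OH at 240° (eclipsed): NH2(0°)/SH(0°) eclipsed 11.5; H(120°)/tBu(120°) eclipsed 10.1; F(240°)/OH(240°) eclipsed 6.2 → 27.8 kJ/mol.
OH at 300° (staggered): NH2(0°)/OH(300°) gauche 2.9; NH2(0°)/SH(60°) gauche 3.3; F(240°)/OH(300°) gauche 1.6; F(240°)/tBu(180°) gauche 3.6 → 11.4 kJ/mol.
The minimum (11.4 kJ/mol) occurs with OH at 300°.

300°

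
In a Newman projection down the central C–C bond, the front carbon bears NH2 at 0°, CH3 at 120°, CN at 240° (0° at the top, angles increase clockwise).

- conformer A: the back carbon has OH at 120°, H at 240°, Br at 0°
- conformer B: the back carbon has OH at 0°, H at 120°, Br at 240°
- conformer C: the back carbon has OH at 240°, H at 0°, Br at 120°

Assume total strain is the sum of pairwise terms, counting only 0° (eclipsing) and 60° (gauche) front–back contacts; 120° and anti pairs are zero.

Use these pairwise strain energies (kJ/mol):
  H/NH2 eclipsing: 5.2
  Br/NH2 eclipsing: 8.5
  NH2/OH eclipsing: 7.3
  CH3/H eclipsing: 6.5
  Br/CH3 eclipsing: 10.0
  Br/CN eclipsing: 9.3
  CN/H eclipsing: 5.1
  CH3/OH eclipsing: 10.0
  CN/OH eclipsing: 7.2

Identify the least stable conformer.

A (eclipsed): NH2–Br eclipsed, CH3–OH eclipsed, CN–H eclipsed; 8.5 + 10.0 + 5.1 = 23.6 kJ/mol.
B (eclipsed): NH2–OH eclipsed, CH3–H eclipsed, CN–Br eclipsed; 7.3 + 6.5 + 9.3 = 23.1 kJ/mol.
C (eclipsed): NH2–H eclipsed, CH3–Br eclipsed, CN–OH eclipsed; 5.2 + 10.0 + 7.2 = 22.4 kJ/mol.
A has the highest total (23.6 kJ/mol).

A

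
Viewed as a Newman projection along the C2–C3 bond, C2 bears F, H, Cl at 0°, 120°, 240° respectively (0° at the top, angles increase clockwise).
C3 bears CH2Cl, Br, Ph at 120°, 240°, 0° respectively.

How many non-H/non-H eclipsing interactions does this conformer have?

Non-H eclipsing pairs: F(0°)/Ph(0°); Cl(240°)/Br(240°) — 2 interactions.

2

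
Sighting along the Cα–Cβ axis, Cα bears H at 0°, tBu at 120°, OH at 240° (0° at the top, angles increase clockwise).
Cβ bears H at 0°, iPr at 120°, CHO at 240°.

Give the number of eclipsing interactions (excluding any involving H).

2

Non-H eclipsing pairs: tBu(120°)/iPr(120°); OH(240°)/CHO(240°) — 2 interactions.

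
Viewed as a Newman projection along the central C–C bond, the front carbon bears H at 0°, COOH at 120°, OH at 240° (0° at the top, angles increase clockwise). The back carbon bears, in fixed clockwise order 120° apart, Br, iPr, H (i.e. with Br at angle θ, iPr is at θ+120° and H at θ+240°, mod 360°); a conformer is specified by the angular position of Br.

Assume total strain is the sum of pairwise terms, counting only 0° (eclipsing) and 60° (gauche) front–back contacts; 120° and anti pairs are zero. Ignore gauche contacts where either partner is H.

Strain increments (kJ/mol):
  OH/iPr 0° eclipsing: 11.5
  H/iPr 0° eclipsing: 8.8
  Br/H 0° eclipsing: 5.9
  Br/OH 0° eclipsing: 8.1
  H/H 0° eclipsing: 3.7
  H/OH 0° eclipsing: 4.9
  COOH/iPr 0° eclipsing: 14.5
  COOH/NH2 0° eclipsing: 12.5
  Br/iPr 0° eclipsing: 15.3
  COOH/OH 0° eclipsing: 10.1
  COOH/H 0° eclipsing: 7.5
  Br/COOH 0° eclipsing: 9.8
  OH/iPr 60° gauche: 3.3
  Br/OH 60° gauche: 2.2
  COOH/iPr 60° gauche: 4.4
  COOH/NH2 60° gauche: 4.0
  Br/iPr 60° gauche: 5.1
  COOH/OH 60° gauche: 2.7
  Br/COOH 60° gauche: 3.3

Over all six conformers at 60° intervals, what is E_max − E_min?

18.7 kJ/mol

Br at 0° (eclipsed): H(0°)/Br(0°) eclipsed 5.9; COOH(120°)/iPr(120°) eclipsed 14.5; OH(240°)/H(240°) eclipsed 4.9 → 25.3 kJ/mol.
Br at 60° (staggered): COOH(120°)/Br(60°) gauche 3.3; COOH(120°)/iPr(180°) gauche 4.4; OH(240°)/iPr(180°) gauche 3.3 → 11.0 kJ/mol.
Br at 120° (eclipsed): H(0°)/H(0°) eclipsed 3.7; COOH(120°)/Br(120°) eclipsed 9.8; OH(240°)/iPr(240°) eclipsed 11.5 → 25.0 kJ/mol.
Br at 180° (staggered): COOH(120°)/Br(180°) gauche 3.3; OH(240°)/Br(180°) gauche 2.2; OH(240°)/iPr(300°) gauche 3.3 → 8.8 kJ/mol.
Br at 240° (eclipsed): H(0°)/iPr(0°) eclipsed 8.8; COOH(120°)/H(120°) eclipsed 7.5; OH(240°)/Br(240°) eclipsed 8.1 → 24.4 kJ/mol.
Br at 300° (staggered): COOH(120°)/iPr(60°) gauche 4.4; OH(240°)/Br(300°) gauche 2.2 → 6.6 kJ/mol.
Max at 0° (25.3 kJ/mol), min at 300° (6.6 kJ/mol); barrier = 18.7 kJ/mol.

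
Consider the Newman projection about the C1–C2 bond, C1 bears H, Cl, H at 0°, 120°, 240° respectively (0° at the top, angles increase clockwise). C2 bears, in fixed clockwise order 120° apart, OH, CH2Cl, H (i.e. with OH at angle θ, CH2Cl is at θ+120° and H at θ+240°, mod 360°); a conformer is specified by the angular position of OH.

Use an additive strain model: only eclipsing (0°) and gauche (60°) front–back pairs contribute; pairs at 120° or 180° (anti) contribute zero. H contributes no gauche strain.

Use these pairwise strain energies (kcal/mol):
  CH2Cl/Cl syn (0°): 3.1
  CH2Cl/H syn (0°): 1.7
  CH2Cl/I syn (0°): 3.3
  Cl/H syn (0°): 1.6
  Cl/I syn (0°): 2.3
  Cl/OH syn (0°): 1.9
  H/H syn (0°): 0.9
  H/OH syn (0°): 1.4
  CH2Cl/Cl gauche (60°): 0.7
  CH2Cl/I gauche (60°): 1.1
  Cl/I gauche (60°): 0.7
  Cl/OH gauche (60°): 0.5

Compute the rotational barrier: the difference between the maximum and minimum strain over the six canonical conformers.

OH at 0° (eclipsed): H(0°)/OH(0°) eclipsed 1.4; Cl(120°)/CH2Cl(120°) eclipsed 3.1; H(240°)/H(240°) eclipsed 0.9 → 5.4 kcal/mol.
OH at 60° (staggered): Cl(120°)/OH(60°) gauche 0.5; Cl(120°)/CH2Cl(180°) gauche 0.7 → 1.2 kcal/mol.
OH at 120° (eclipsed): H(0°)/H(0°) eclipsed 0.9; Cl(120°)/OH(120°) eclipsed 1.9; H(240°)/CH2Cl(240°) eclipsed 1.7 → 4.5 kcal/mol.
OH at 180° (staggered): Cl(120°)/OH(180°) gauche 0.5 → 0.5 kcal/mol.
OH at 240° (eclipsed): H(0°)/CH2Cl(0°) eclipsed 1.7; Cl(120°)/H(120°) eclipsed 1.6; H(240°)/OH(240°) eclipsed 1.4 → 4.7 kcal/mol.
OH at 300° (staggered): Cl(120°)/CH2Cl(60°) gauche 0.7 → 0.7 kcal/mol.
Max at 0° (5.4 kcal/mol), min at 180° (0.5 kcal/mol); barrier = 4.9 kcal/mol.

4.9 kcal/mol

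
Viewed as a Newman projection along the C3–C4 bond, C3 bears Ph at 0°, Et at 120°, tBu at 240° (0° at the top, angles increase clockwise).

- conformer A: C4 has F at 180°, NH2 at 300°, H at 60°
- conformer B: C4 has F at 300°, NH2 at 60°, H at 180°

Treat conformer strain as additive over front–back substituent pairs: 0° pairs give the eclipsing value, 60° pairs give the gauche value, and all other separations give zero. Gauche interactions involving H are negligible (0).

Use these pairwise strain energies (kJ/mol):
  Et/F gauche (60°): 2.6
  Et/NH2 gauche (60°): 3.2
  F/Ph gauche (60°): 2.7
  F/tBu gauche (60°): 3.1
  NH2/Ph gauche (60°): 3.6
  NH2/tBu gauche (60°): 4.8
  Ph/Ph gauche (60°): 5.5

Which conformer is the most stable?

B

A (staggered): Ph(0°)/NH2(300°) gauche 3.6; Et(120°)/F(180°) gauche 2.6; tBu(240°)/F(180°) gauche 3.1; tBu(240°)/NH2(300°) gauche 4.8 → 14.1 kJ/mol.
B (staggered): Ph(0°)/F(300°) gauche 2.7; Ph(0°)/NH2(60°) gauche 3.6; Et(120°)/NH2(60°) gauche 3.2; tBu(240°)/F(300°) gauche 3.1 → 12.6 kJ/mol.
B has the lowest total (12.6 kJ/mol).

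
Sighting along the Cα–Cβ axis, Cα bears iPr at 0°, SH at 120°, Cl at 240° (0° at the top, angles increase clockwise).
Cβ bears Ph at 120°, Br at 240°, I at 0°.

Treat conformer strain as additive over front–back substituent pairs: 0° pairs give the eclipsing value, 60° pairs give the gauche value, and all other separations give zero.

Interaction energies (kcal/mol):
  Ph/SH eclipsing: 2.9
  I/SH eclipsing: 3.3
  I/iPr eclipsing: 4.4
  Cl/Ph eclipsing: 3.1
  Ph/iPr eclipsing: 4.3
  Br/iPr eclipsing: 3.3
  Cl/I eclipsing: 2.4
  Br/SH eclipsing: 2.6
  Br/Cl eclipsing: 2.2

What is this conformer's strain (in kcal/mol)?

This conformer (eclipsed): iPr(0°)/I(0°) eclipsed 4.4; SH(120°)/Ph(120°) eclipsed 2.9; Cl(240°)/Br(240°) eclipsed 2.2 → 9.5 kcal/mol.

9.5 kcal/mol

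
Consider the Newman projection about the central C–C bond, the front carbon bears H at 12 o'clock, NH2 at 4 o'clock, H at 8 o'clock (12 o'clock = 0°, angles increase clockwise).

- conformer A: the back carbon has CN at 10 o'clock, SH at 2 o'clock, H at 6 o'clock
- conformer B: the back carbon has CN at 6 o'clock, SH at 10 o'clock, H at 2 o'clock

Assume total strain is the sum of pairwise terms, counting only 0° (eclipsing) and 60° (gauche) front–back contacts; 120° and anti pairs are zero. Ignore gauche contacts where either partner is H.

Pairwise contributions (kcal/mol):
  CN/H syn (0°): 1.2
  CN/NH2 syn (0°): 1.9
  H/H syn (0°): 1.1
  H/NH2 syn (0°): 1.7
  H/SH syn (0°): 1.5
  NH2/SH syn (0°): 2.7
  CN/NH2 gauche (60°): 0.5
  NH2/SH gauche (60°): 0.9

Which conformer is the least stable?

A

A (staggered): NH2–SH gauche; 0.9 = 0.9 kcal/mol.
B (staggered): NH2–CN gauche; 0.5 = 0.5 kcal/mol.
A has the highest total (0.9 kcal/mol).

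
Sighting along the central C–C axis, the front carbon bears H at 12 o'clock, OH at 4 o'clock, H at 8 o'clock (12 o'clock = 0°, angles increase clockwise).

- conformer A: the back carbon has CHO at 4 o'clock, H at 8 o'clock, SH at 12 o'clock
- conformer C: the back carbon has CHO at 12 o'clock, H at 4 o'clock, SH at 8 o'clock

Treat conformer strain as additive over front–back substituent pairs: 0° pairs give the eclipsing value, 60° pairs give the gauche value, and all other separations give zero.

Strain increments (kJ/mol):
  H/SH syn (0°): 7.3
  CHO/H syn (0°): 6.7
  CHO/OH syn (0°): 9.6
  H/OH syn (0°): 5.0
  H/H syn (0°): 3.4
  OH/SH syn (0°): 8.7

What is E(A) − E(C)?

+1.3 kJ/mol

A is eclipsed. H at 0° is eclipsed with SH at 0° (7.3); OH at 120° is eclipsed with CHO at 120° (9.6); H at 240° is eclipsed with H at 240° (3.4). Total 20.3 kJ/mol.
C is eclipsed. H at 0° is eclipsed with CHO at 0° (6.7); OH at 120° is eclipsed with H at 120° (5.0); H at 240° is eclipsed with SH at 240° (7.3). Total 19.0 kJ/mol.
E(A) − E(C) = 20.3 − 19.0 = +1.3 kJ/mol.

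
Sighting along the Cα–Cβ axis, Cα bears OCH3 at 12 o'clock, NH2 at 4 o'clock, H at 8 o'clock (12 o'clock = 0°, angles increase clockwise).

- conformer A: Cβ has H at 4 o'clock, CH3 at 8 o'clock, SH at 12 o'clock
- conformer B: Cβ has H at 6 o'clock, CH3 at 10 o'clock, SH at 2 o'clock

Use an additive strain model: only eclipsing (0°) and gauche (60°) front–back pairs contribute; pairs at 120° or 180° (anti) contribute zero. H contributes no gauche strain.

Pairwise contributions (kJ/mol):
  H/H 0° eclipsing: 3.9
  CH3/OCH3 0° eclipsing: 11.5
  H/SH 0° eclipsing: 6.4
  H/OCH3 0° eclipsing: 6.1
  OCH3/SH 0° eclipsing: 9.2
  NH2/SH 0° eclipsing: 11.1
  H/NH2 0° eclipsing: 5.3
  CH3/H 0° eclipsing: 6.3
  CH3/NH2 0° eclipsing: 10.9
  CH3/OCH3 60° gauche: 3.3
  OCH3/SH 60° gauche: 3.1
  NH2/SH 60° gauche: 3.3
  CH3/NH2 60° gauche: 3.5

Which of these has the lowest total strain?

B

A is eclipsed. OCH3 at 0° is eclipsed with SH at 0° (9.2); NH2 at 120° is eclipsed with H at 120° (5.3); H at 240° is eclipsed with CH3 at 240° (6.3). Total 20.8 kJ/mol.
B is staggered. OCH3 at 0° is gauche with CH3 at 300° (3.3); OCH3 at 0° is gauche with SH at 60° (3.1); NH2 at 120° is gauche with SH at 60° (3.3). Total 9.7 kJ/mol.
B has the lowest total (9.7 kJ/mol).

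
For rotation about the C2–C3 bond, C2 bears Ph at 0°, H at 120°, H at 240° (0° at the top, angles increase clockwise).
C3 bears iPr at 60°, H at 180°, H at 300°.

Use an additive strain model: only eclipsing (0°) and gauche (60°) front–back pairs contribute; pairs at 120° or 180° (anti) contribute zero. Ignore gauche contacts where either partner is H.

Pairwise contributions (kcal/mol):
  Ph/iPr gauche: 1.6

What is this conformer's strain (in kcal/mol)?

This conformer (staggered): Ph(0°)/iPr(60°) gauche 1.6 → 1.6 kcal/mol.

1.6 kcal/mol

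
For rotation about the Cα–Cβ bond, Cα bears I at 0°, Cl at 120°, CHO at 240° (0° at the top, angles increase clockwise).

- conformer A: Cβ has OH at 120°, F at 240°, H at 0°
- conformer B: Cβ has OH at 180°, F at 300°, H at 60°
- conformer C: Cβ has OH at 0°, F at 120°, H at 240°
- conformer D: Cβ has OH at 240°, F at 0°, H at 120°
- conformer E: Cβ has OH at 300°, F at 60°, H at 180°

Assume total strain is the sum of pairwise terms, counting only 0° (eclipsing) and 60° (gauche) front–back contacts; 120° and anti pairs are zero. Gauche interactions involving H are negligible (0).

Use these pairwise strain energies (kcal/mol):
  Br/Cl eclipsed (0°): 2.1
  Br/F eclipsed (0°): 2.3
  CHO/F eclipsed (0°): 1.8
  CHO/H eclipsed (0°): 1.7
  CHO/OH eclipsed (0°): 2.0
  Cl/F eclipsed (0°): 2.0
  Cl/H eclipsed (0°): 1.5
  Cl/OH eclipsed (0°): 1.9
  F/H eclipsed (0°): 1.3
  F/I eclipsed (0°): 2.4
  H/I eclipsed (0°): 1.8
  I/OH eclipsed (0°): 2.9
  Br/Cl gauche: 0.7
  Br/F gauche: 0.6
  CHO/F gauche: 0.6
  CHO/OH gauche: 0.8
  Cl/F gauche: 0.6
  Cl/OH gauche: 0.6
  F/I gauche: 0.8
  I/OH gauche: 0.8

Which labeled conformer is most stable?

B

A (eclipsed): I(0°)/H(0°) eclipsed 1.8; Cl(120°)/OH(120°) eclipsed 1.9; CHO(240°)/F(240°) eclipsed 1.8 → 5.5 kcal/mol.
B (staggered): I(0°)/F(300°) gauche 0.8; Cl(120°)/OH(180°) gauche 0.6; CHO(240°)/OH(180°) gauche 0.8; CHO(240°)/F(300°) gauche 0.6 → 2.8 kcal/mol.
C (eclipsed): I(0°)/OH(0°) eclipsed 2.9; Cl(120°)/F(120°) eclipsed 2.0; CHO(240°)/H(240°) eclipsed 1.7 → 6.6 kcal/mol.
D (eclipsed): I(0°)/F(0°) eclipsed 2.4; Cl(120°)/H(120°) eclipsed 1.5; CHO(240°)/OH(240°) eclipsed 2.0 → 5.9 kcal/mol.
E (staggered): I(0°)/OH(300°) gauche 0.8; I(0°)/F(60°) gauche 0.8; Cl(120°)/F(60°) gauche 0.6; CHO(240°)/OH(300°) gauche 0.8 → 3.0 kcal/mol.
B has the lowest total (2.8 kcal/mol).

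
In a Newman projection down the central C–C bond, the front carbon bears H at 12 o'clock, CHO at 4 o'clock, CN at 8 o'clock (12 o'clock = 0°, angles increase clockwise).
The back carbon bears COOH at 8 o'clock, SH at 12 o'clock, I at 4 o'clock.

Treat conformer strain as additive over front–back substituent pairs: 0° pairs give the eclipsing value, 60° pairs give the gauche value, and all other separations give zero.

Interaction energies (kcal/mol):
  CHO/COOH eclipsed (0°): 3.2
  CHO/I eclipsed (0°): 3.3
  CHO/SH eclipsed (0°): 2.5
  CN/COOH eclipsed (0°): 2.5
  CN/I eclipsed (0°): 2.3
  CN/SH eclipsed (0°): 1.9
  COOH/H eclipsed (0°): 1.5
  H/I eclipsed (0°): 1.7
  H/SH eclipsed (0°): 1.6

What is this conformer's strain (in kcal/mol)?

This conformer (eclipsed): H–SH eclipsed, CHO–I eclipsed, CN–COOH eclipsed; 1.6 + 3.3 + 2.5 = 7.4 kcal/mol.

7.4 kcal/mol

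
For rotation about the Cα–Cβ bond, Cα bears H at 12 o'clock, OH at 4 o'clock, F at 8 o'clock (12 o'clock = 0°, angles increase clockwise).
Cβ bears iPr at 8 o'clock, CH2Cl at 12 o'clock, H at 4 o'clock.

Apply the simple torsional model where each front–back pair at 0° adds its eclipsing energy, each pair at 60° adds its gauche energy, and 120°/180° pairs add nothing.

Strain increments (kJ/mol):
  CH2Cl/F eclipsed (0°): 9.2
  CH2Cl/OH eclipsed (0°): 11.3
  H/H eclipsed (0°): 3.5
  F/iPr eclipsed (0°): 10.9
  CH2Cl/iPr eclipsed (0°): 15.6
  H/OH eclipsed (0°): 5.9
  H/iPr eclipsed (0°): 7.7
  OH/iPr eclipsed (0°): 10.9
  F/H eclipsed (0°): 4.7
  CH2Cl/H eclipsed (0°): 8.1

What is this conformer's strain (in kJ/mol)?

24.9 kJ/mol

This conformer (eclipsed): H–CH2Cl eclipsed, OH–H eclipsed, F–iPr eclipsed; 8.1 + 5.9 + 10.9 = 24.9 kJ/mol.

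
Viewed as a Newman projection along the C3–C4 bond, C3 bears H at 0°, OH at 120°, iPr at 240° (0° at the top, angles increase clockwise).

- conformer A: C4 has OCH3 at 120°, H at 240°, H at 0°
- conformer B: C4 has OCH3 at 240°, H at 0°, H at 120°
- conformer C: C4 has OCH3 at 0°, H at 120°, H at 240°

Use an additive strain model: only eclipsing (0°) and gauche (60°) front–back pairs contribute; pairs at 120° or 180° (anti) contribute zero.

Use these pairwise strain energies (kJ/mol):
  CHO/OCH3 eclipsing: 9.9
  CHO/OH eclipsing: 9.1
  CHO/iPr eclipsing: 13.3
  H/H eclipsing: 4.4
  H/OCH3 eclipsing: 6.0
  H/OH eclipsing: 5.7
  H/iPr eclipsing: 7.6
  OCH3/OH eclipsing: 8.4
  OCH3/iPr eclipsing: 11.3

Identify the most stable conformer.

A is eclipsed. H at 0° is eclipsed with H at 0° (4.4); OH at 120° is eclipsed with OCH3 at 120° (8.4); iPr at 240° is eclipsed with H at 240° (7.6). Total 20.4 kJ/mol.
B is eclipsed. H at 0° is eclipsed with H at 0° (4.4); OH at 120° is eclipsed with H at 120° (5.7); iPr at 240° is eclipsed with OCH3 at 240° (11.3). Total 21.4 kJ/mol.
C is eclipsed. H at 0° is eclipsed with OCH3 at 0° (6.0); OH at 120° is eclipsed with H at 120° (5.7); iPr at 240° is eclipsed with H at 240° (7.6). Total 19.3 kJ/mol.
C has the lowest total (19.3 kJ/mol).

C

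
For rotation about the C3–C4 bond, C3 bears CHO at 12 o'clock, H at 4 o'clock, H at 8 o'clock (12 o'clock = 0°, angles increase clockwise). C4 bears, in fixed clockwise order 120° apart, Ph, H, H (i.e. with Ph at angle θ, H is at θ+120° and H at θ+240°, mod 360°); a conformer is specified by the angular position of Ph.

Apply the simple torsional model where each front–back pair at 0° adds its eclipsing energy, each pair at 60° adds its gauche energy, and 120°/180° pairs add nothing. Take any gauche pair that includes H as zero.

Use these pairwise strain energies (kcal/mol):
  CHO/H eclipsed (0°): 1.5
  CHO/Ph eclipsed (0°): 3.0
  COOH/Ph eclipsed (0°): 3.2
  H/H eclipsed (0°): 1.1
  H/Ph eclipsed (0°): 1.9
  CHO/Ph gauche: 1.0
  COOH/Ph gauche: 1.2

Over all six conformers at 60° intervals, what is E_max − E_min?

5.2 kcal/mol

Ph at 0° is eclipsed. CHO at 0° is eclipsed with Ph at 0° (3.0); H at 120° is eclipsed with H at 120° (1.1); H at 240° is eclipsed with H at 240° (1.1). Total 5.2 kcal/mol.
Ph at 60° is staggered. CHO at 0° is gauche with Ph at 60° (1.0). Total 1.0 kcal/mol.
Ph at 120° is eclipsed. CHO at 0° is eclipsed with H at 0° (1.5); H at 120° is eclipsed with Ph at 120° (1.9); H at 240° is eclipsed with H at 240° (1.1). Total 4.5 kcal/mol.
Ph at 180° (staggered): no non-H gauche contacts → 0.0 kcal/mol.
Ph at 240° is eclipsed. CHO at 0° is eclipsed with H at 0° (1.5); H at 120° is eclipsed with H at 120° (1.1); H at 240° is eclipsed with Ph at 240° (1.9). Total 4.5 kcal/mol.
Ph at 300° is staggered. CHO at 0° is gauche with Ph at 300° (1.0). Total 1.0 kcal/mol.
Max at 0° (5.2 kcal/mol), min at 180° (0.0 kcal/mol); barrier = 5.2 kcal/mol.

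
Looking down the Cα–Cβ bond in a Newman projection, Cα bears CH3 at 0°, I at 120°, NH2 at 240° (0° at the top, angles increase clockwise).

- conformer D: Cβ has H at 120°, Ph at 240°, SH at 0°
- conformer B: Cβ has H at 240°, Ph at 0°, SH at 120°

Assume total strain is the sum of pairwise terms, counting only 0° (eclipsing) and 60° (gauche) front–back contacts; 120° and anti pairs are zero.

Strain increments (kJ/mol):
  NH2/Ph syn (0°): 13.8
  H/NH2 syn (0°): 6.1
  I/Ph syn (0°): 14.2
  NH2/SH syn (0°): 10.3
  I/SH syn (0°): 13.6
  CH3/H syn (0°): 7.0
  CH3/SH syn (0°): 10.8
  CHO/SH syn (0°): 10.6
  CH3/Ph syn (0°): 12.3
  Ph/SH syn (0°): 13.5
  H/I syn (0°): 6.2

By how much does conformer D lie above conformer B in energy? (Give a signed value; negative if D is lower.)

D (eclipsed): CH3(0°)/SH(0°) eclipsed 10.8; I(120°)/H(120°) eclipsed 6.2; NH2(240°)/Ph(240°) eclipsed 13.8 → 30.8 kJ/mol.
B (eclipsed): CH3(0°)/Ph(0°) eclipsed 12.3; I(120°)/SH(120°) eclipsed 13.6; NH2(240°)/H(240°) eclipsed 6.1 → 32.0 kJ/mol.
E(D) − E(B) = 30.8 − 32.0 = -1.2 kJ/mol.

-1.2 kJ/mol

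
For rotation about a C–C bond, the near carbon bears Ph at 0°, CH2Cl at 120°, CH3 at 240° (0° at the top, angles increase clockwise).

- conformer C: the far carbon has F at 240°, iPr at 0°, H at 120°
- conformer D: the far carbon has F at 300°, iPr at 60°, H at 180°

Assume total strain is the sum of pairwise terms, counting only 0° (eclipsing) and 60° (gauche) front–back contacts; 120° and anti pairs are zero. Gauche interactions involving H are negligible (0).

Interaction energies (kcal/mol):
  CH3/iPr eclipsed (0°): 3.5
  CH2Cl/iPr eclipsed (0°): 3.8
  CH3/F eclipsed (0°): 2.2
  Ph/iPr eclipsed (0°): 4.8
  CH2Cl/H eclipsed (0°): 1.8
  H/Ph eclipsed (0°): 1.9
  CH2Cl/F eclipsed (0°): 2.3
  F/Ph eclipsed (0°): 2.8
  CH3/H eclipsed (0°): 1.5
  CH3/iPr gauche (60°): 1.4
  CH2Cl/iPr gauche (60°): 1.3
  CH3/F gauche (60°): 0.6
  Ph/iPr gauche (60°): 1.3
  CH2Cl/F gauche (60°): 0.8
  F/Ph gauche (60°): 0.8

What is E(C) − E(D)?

+4.8 kcal/mol

C is eclipsed. Ph at 0° is eclipsed with iPr at 0° (4.8); CH2Cl at 120° is eclipsed with H at 120° (1.8); CH3 at 240° is eclipsed with F at 240° (2.2). Total 8.8 kcal/mol.
D is staggered. Ph at 0° is gauche with F at 300° (0.8); Ph at 0° is gauche with iPr at 60° (1.3); CH2Cl at 120° is gauche with iPr at 60° (1.3); CH3 at 240° is gauche with F at 300° (0.6). Total 4.0 kcal/mol.
E(C) − E(D) = 8.8 − 4.0 = +4.8 kcal/mol.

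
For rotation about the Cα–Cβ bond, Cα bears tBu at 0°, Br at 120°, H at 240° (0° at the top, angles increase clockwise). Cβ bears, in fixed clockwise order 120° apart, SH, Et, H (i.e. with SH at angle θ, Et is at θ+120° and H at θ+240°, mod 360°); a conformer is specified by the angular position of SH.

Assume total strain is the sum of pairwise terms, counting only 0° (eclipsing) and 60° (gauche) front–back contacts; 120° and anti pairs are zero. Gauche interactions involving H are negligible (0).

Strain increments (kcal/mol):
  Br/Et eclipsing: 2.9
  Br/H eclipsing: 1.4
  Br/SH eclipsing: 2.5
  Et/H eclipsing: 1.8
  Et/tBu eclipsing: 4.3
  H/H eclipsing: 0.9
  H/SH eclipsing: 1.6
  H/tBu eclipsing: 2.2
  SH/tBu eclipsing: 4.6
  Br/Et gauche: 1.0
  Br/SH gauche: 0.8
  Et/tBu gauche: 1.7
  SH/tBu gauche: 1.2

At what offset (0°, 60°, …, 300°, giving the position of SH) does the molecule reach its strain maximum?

SH at 0° (eclipsed): tBu–SH eclipsed, Br–Et eclipsed, H–H eclipsed; 4.6 + 2.9 + 0.9 = 8.4 kcal/mol.
SH at 60° (staggered): tBu–SH gauche, Br–SH gauche, Br–Et gauche; 1.2 + 0.8 + 1.0 = 3.0 kcal/mol.
SH at 120° (eclipsed): tBu–H eclipsed, Br–SH eclipsed, H–Et eclipsed; 2.2 + 2.5 + 1.8 = 6.5 kcal/mol.
SH at 180° (staggered): tBu–Et gauche, Br–SH gauche; 1.7 + 0.8 = 2.5 kcal/mol.
SH at 240° (eclipsed): tBu–Et eclipsed, Br–H eclipsed, H–SH eclipsed; 4.3 + 1.4 + 1.6 = 7.3 kcal/mol.
SH at 300° (staggered): tBu–SH gauche, tBu–Et gauche, Br–Et gauche; 1.2 + 1.7 + 1.0 = 3.9 kcal/mol.
The maximum (8.4 kcal/mol) occurs with SH at 0°.

0°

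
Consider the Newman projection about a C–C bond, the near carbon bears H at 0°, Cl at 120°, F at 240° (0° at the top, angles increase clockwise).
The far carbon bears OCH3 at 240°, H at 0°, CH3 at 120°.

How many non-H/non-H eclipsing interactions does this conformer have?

2

Non-H eclipsing pairs: Cl(120°)/CH3(120°); F(240°)/OCH3(240°) — 2 interactions.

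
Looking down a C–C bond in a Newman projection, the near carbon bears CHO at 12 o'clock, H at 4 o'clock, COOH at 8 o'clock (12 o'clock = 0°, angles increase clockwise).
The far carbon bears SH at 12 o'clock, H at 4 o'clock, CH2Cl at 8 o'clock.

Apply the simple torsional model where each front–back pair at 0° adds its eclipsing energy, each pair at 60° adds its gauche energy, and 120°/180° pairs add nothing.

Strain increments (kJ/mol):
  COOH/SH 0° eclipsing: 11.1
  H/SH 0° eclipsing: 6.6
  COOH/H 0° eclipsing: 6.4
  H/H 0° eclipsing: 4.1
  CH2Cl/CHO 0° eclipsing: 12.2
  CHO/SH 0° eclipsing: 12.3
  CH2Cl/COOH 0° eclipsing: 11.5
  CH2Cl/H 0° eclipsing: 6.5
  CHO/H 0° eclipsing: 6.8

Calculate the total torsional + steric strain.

27.9 kJ/mol

This conformer (eclipsed): CHO(0°)/SH(0°) eclipsed 12.3; H(120°)/H(120°) eclipsed 4.1; COOH(240°)/CH2Cl(240°) eclipsed 11.5 → 27.9 kJ/mol.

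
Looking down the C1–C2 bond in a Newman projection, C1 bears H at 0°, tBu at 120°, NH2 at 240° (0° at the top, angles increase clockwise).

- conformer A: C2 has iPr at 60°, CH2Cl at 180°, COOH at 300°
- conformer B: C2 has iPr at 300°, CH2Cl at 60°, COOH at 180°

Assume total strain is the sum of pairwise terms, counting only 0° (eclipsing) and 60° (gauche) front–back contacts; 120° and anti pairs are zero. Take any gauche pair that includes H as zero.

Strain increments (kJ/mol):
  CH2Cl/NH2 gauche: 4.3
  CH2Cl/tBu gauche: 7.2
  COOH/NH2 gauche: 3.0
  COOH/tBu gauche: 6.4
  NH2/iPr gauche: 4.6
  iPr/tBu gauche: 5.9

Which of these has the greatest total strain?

A is staggered. tBu at 120° is gauche with iPr at 60° (5.9); tBu at 120° is gauche with CH2Cl at 180° (7.2); NH2 at 240° is gauche with CH2Cl at 180° (4.3); NH2 at 240° is gauche with COOH at 300° (3.0). Total 20.4 kJ/mol.
B is staggered. tBu at 120° is gauche with CH2Cl at 60° (7.2); tBu at 120° is gauche with COOH at 180° (6.4); NH2 at 240° is gauche with iPr at 300° (4.6); NH2 at 240° is gauche with COOH at 180° (3.0). Total 21.2 kJ/mol.
B has the highest total (21.2 kJ/mol).

B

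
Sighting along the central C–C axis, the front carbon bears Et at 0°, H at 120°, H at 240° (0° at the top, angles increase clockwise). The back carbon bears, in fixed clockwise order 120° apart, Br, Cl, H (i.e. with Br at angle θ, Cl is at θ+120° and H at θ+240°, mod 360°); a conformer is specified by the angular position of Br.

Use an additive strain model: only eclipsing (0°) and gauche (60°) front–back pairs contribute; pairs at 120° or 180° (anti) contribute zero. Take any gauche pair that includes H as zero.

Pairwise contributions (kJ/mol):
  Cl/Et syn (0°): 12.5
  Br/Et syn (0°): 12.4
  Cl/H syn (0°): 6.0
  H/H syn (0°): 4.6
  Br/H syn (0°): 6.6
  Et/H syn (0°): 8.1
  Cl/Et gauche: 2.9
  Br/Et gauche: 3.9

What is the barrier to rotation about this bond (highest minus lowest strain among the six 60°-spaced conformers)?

20.8 kJ/mol

Br at 0° (eclipsed): Et–Br eclipsed, H–Cl eclipsed, H–H eclipsed; 12.4 + 6.0 + 4.6 = 23.0 kJ/mol.
Br at 60° (staggered): Et–Br gauche; 3.9 = 3.9 kJ/mol.
Br at 120° (eclipsed): Et–H eclipsed, H–Br eclipsed, H–Cl eclipsed; 8.1 + 6.6 + 6.0 = 20.7 kJ/mol.
Br at 180° (staggered): Et–Cl gauche; 2.9 = 2.9 kJ/mol.
Br at 240° (eclipsed): Et–Cl eclipsed, H–H eclipsed, H–Br eclipsed; 12.5 + 4.6 + 6.6 = 23.7 kJ/mol.
Br at 300° (staggered): Et–Br gauche, Et–Cl gauche; 3.9 + 2.9 = 6.8 kJ/mol.
Max at 240° (23.7 kJ/mol), min at 180° (2.9 kJ/mol); barrier = 20.8 kJ/mol.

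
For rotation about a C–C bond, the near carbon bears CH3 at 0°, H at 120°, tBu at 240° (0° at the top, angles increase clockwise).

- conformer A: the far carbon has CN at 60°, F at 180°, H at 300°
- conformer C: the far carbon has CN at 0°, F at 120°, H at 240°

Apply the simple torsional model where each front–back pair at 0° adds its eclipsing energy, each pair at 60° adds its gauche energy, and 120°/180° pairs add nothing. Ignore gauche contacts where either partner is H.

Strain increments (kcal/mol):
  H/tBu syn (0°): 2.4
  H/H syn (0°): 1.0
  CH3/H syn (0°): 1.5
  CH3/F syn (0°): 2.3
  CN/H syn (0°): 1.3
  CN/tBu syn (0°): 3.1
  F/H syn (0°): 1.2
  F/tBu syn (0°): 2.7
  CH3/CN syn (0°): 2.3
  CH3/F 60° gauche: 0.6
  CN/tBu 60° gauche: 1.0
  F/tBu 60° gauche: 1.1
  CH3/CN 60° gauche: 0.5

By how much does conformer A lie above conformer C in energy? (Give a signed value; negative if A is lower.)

A (staggered): CH3–CN gauche, tBu–F gauche; 0.5 + 1.1 = 1.6 kcal/mol.
C (eclipsed): CH3–CN eclipsed, H–F eclipsed, tBu–H eclipsed; 2.3 + 1.2 + 2.4 = 5.9 kcal/mol.
E(A) − E(C) = 1.6 − 5.9 = -4.3 kcal/mol.

-4.3 kcal/mol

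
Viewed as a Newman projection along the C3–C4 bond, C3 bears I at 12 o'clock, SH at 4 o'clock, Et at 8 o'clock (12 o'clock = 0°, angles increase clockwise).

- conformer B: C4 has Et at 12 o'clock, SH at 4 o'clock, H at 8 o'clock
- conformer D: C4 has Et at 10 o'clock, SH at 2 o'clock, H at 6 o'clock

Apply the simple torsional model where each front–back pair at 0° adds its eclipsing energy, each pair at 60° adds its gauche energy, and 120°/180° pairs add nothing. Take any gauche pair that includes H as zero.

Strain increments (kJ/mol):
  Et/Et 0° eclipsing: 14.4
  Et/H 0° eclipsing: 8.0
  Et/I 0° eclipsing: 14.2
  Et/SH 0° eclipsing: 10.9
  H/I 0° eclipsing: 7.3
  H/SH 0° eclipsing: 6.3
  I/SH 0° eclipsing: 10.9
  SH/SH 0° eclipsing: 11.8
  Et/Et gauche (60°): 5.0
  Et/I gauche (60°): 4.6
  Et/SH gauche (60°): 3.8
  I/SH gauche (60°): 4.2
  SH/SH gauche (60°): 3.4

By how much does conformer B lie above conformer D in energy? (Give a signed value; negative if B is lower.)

B (eclipsed): I(0°)/Et(0°) eclipsed 14.2; SH(120°)/SH(120°) eclipsed 11.8; Et(240°)/H(240°) eclipsed 8.0 → 34.0 kJ/mol.
D (staggered): I(0°)/Et(300°) gauche 4.6; I(0°)/SH(60°) gauche 4.2; SH(120°)/SH(60°) gauche 3.4; Et(240°)/Et(300°) gauche 5.0 → 17.2 kJ/mol.
E(B) − E(D) = 34.0 − 17.2 = +16.8 kJ/mol.

+16.8 kJ/mol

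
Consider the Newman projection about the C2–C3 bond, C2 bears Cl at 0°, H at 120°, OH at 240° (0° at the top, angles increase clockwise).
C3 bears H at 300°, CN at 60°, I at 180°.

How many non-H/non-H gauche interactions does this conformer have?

Non-H gauche pairs: Cl(0°)/CN(60°); OH(240°)/I(180°) — 2 interactions.

2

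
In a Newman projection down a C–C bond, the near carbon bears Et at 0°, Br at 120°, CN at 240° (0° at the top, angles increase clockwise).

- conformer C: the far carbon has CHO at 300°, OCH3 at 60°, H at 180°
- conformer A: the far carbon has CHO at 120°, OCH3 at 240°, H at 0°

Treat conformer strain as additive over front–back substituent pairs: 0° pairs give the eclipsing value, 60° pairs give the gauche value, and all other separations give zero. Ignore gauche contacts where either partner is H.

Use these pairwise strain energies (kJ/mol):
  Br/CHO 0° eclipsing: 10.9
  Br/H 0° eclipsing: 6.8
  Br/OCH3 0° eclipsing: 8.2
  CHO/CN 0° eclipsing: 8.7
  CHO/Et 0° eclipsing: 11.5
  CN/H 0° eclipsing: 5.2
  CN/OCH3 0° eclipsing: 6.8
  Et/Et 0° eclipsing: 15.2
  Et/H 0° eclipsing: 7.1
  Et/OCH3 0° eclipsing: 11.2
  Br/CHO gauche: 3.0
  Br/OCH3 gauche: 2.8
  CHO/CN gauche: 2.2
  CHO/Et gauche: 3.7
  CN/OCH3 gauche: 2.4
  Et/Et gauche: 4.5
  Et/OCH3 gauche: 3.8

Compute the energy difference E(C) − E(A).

-12.3 kJ/mol

C (staggered): Et(0°)/CHO(300°) gauche 3.7; Et(0°)/OCH3(60°) gauche 3.8; Br(120°)/OCH3(60°) gauche 2.8; CN(240°)/CHO(300°) gauche 2.2 → 12.5 kJ/mol.
A (eclipsed): Et(0°)/H(0°) eclipsed 7.1; Br(120°)/CHO(120°) eclipsed 10.9; CN(240°)/OCH3(240°) eclipsed 6.8 → 24.8 kJ/mol.
E(C) − E(A) = 12.5 − 24.8 = -12.3 kJ/mol.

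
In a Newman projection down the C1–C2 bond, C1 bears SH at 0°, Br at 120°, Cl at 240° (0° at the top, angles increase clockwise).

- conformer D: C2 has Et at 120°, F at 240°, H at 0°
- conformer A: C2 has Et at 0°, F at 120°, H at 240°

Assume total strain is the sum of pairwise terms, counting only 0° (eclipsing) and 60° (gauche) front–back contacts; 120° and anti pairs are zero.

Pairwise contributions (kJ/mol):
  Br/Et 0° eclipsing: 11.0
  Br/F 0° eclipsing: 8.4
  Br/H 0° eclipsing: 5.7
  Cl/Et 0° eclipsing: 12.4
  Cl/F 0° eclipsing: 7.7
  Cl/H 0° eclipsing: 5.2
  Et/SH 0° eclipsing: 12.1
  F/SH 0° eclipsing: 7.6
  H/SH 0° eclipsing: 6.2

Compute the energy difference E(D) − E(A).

-0.8 kJ/mol

D is eclipsed. SH at 0° is eclipsed with H at 0° (6.2); Br at 120° is eclipsed with Et at 120° (11.0); Cl at 240° is eclipsed with F at 240° (7.7). Total 24.9 kJ/mol.
A is eclipsed. SH at 0° is eclipsed with Et at 0° (12.1); Br at 120° is eclipsed with F at 120° (8.4); Cl at 240° is eclipsed with H at 240° (5.2). Total 25.7 kJ/mol.
E(D) − E(A) = 24.9 − 25.7 = -0.8 kJ/mol.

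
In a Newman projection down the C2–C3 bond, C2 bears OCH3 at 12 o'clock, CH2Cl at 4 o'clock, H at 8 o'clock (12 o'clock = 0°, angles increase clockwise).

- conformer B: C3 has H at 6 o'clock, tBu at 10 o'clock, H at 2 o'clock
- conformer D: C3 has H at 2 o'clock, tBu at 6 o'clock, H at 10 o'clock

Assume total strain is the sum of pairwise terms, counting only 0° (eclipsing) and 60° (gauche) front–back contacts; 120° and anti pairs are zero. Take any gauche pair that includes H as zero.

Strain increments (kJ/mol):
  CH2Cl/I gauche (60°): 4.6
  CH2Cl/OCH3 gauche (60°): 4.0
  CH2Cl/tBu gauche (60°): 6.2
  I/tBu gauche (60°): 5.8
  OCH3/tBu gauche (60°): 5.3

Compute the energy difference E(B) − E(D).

B (staggered): OCH3(0°)/tBu(300°) gauche 5.3 → 5.3 kJ/mol.
D (staggered): CH2Cl(120°)/tBu(180°) gauche 6.2 → 6.2 kJ/mol.
E(B) − E(D) = 5.3 − 6.2 = -0.9 kJ/mol.

-0.9 kJ/mol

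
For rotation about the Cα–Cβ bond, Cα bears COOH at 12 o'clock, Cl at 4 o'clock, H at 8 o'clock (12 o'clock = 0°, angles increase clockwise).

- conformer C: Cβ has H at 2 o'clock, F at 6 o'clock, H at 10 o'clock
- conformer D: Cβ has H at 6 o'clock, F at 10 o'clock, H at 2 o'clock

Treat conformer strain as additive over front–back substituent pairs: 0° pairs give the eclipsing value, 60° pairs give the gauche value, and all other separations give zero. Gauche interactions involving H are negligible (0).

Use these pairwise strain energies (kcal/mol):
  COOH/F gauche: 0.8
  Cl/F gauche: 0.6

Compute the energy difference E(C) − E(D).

C (staggered): Cl(120°)/F(180°) gauche 0.6 → 0.6 kcal/mol.
D (staggered): COOH(0°)/F(300°) gauche 0.8 → 0.8 kcal/mol.
E(C) − E(D) = 0.6 − 0.8 = -0.2 kcal/mol.

-0.2 kcal/mol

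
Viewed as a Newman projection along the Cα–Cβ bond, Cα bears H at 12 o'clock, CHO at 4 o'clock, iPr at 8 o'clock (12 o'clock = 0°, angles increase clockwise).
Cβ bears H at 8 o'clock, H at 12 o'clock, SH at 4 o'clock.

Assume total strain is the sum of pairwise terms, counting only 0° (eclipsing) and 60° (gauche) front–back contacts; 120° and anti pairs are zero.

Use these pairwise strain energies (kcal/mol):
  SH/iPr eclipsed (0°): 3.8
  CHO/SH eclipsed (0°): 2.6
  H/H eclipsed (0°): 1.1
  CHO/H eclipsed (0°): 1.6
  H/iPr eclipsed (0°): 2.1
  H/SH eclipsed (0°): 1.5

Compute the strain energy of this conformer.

This conformer (eclipsed): H–H eclipsed, CHO–SH eclipsed, iPr–H eclipsed; 1.1 + 2.6 + 2.1 = 5.8 kcal/mol.

5.8 kcal/mol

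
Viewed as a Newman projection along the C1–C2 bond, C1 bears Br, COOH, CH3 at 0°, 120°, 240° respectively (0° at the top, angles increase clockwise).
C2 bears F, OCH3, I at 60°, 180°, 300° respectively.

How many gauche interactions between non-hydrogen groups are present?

6

Non-H gauche pairs: Br(0°)/F(60°); Br(0°)/I(300°); COOH(120°)/F(60°); COOH(120°)/OCH3(180°); CH3(240°)/OCH3(180°); CH3(240°)/I(300°) — 6 interactions.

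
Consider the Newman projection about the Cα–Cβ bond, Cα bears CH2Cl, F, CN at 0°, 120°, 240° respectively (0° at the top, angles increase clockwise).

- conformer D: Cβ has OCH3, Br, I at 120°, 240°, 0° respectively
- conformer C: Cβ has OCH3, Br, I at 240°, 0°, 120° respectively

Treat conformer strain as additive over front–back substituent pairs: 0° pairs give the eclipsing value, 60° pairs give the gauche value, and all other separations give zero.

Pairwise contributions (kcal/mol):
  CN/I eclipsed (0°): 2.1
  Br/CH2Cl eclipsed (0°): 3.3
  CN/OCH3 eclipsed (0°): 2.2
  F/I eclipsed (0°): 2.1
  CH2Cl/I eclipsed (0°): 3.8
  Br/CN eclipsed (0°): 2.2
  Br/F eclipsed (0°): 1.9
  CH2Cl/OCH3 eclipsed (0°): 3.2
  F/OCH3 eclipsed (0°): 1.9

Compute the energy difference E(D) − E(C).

D is eclipsed. CH2Cl at 0° is eclipsed with I at 0° (3.8); F at 120° is eclipsed with OCH3 at 120° (1.9); CN at 240° is eclipsed with Br at 240° (2.2). Total 7.9 kcal/mol.
C is eclipsed. CH2Cl at 0° is eclipsed with Br at 0° (3.3); F at 120° is eclipsed with I at 120° (2.1); CN at 240° is eclipsed with OCH3 at 240° (2.2). Total 7.6 kcal/mol.
E(D) − E(C) = 7.9 − 7.6 = +0.3 kcal/mol.

+0.3 kcal/mol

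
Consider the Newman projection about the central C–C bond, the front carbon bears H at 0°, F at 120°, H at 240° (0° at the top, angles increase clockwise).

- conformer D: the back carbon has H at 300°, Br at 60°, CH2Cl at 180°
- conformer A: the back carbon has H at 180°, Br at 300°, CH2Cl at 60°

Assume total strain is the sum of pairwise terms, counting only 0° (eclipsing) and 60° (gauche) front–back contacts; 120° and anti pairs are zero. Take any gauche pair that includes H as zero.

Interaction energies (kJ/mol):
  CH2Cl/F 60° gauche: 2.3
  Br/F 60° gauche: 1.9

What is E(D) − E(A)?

+1.9 kJ/mol

D is staggered. F at 120° is gauche with Br at 60° (1.9); F at 120° is gauche with CH2Cl at 180° (2.3). Total 4.2 kJ/mol.
A is staggered. F at 120° is gauche with CH2Cl at 60° (2.3). Total 2.3 kJ/mol.
E(D) − E(A) = 4.2 − 2.3 = +1.9 kJ/mol.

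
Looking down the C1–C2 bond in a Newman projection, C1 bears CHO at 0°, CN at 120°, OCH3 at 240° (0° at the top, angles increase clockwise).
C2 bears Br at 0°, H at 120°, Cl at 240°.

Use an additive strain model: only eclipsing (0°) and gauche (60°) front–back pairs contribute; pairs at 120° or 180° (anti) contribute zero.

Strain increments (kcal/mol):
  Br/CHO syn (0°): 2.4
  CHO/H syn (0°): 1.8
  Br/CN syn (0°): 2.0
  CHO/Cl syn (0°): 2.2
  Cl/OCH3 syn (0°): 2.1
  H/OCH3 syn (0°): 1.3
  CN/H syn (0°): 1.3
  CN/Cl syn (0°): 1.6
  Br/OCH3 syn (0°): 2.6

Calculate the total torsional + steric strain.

This conformer is eclipsed. CHO at 0° is eclipsed with Br at 0° (2.4); CN at 120° is eclipsed with H at 120° (1.3); OCH3 at 240° is eclipsed with Cl at 240° (2.1). Total 5.8 kcal/mol.

5.8 kcal/mol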